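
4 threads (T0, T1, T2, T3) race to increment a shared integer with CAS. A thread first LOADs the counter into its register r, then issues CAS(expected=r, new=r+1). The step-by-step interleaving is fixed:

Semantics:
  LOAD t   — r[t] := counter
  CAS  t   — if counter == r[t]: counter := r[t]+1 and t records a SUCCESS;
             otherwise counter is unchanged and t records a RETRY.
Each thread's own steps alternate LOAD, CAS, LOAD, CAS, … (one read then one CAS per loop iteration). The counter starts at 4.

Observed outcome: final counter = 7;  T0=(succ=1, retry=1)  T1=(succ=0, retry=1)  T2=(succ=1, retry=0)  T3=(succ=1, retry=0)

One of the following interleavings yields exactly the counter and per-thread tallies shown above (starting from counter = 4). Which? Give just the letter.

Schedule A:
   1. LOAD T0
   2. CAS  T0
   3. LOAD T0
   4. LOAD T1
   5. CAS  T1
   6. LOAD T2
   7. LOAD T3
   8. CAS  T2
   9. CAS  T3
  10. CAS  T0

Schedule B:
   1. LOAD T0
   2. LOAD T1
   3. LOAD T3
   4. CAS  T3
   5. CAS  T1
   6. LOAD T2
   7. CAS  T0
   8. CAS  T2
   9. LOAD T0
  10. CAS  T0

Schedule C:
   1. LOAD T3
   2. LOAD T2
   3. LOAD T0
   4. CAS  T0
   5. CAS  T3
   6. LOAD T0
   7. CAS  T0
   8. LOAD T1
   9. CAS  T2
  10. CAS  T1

Simulating candidate B:
   1) LOAD T0:  M=4  r_T0=4
   2) LOAD T1:  M=4  r_T1=4
   3) LOAD T3:  M=4  r_T3=4
   4) CAS  T3:  M=5  r_T3=4 ✓
   5) CAS  T1:  M=5  r_T1=4 ✗
   6) LOAD T2:  M=5  r_T2=5
   7) CAS  T0:  M=5  r_T0=4 ✗
   8) CAS  T2:  M=6  r_T2=5 ✓
   9) LOAD T0:  M=6  r_T0=6
  10) CAS  T0:  M=7  r_T0=6 ✓

B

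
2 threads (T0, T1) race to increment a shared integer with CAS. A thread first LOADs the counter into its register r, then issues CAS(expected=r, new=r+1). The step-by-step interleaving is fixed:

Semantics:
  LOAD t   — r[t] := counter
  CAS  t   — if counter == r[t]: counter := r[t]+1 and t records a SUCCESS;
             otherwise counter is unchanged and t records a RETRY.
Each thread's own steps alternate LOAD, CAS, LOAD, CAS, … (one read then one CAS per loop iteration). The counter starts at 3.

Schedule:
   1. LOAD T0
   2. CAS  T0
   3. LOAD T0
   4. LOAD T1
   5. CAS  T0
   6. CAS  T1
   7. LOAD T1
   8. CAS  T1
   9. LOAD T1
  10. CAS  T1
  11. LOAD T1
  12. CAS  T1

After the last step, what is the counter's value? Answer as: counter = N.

step 1: T0 LOAD ⇒ load; ctr=3 reg=3
step 2: T0 CAS ⇒ ok; ctr=4 reg=3
step 3: T0 LOAD ⇒ load; ctr=4 reg=4
step 4: T1 LOAD ⇒ load; ctr=4 reg=4
step 5: T0 CAS ⇒ ok; ctr=5 reg=4
step 6: T1 CAS ⇒ retry; ctr=5 reg=4
step 7: T1 LOAD ⇒ load; ctr=5 reg=5
step 8: T1 CAS ⇒ ok; ctr=6 reg=5
step 9: T1 LOAD ⇒ load; ctr=6 reg=6
step 10: T1 CAS ⇒ ok; ctr=7 reg=6
step 11: T1 LOAD ⇒ load; ctr=7 reg=7
step 12: T1 CAS ⇒ ok; ctr=8 reg=7

counter = 8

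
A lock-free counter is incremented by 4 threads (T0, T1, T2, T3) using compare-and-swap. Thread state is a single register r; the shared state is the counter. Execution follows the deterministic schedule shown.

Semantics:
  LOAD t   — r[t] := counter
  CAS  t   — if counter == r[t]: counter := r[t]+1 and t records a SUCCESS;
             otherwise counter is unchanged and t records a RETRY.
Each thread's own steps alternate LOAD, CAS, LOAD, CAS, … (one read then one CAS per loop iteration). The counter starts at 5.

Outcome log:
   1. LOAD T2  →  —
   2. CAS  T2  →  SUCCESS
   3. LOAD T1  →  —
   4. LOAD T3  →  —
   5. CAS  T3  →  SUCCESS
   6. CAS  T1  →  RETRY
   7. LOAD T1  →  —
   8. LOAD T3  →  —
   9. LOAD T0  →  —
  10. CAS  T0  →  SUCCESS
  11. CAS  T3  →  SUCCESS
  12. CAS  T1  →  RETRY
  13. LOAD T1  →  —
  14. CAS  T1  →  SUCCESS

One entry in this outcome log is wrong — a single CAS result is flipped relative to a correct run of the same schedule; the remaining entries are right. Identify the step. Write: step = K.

Re-executing:
#1 T2 reads 5
#2 T2 CAS(5→6) writes; counter now 6
#3 T1 reads 6
#4 T3 reads 6
#5 T3 CAS(6→7) writes; counter now 7
#6 T1 CAS(6→7) fails; counter now 7
#7 T1 reads 7
#8 T3 reads 7
#9 T0 reads 7
#10 T0 CAS(7→8) writes; counter now 8
#11 T3 CAS(7→8) fails; counter now 8
#12 T1 CAS(7→8) fails; counter now 8
#13 T1 reads 8
#14 T1 CAS(8→9) writes; counter now 9
Mismatch at 11.

step = 11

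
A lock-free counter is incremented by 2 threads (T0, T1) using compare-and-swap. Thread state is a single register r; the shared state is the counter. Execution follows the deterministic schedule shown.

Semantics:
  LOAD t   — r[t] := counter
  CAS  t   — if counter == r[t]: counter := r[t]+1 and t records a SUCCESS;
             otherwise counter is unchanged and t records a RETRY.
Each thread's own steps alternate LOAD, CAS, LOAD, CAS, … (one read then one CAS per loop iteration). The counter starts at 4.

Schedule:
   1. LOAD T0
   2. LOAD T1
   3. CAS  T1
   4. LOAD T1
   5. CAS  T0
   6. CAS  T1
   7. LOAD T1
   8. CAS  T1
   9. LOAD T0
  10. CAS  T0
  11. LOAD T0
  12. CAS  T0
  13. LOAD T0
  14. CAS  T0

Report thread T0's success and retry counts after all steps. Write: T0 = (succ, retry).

[1] T0.load  rd  (counter 4, T0.r 4)
[2] T1.load  rd  (counter 4, T1.r 4)
[3] T1.cas  hit  (counter 5, T1.r 4)
[4] T1.load  rd  (counter 5, T1.r 5)
[5] T0.cas  miss  (counter 5, T0.r 4)
[6] T1.cas  hit  (counter 6, T1.r 5)
[7] T1.load  rd  (counter 6, T1.r 6)
[8] T1.cas  hit  (counter 7, T1.r 6)
[9] T0.load  rd  (counter 7, T0.r 7)
[10] T0.cas  hit  (counter 8, T0.r 7)
[11] T0.load  rd  (counter 8, T0.r 8)
[12] T0.cas  hit  (counter 9, T0.r 8)
[13] T0.load  rd  (counter 9, T0.r 9)
[14] T0.cas  hit  (counter 10, T0.r 9)

T0 = (3, 1)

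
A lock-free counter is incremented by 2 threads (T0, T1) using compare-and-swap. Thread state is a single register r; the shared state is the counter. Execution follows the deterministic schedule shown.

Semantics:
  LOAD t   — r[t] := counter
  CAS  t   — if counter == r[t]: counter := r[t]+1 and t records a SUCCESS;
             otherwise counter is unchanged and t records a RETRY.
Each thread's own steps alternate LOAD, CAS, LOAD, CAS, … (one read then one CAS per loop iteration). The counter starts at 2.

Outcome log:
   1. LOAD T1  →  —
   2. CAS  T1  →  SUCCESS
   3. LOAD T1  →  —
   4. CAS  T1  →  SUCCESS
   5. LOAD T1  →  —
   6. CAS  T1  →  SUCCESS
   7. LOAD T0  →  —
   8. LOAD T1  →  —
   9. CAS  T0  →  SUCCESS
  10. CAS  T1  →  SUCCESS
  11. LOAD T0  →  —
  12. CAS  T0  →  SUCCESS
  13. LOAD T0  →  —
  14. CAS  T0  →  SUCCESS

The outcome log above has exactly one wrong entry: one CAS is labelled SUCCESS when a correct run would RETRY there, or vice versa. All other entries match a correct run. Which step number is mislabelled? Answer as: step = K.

step = 10

Reference trace:
T1 LOAD — after: cnt=2, r=2 — load
T1 CAS — after: cnt=3, r=2 — ok
T1 LOAD — after: cnt=3, r=3 — load
T1 CAS — after: cnt=4, r=3 — ok
T1 LOAD — after: cnt=4, r=4 — load
T1 CAS — after: cnt=5, r=4 — ok
T0 LOAD — after: cnt=5, r=5 — load
T1 LOAD — after: cnt=5, r=5 — load
T0 CAS — after: cnt=6, r=5 — ok
T1 CAS — after: cnt=6, r=5 — retry
T0 LOAD — after: cnt=6, r=6 — load
T0 CAS — after: cnt=7, r=6 — ok
T0 LOAD — after: cnt=7, r=7 — load
T0 CAS — after: cnt=8, r=7 — ok
Flip is step 10.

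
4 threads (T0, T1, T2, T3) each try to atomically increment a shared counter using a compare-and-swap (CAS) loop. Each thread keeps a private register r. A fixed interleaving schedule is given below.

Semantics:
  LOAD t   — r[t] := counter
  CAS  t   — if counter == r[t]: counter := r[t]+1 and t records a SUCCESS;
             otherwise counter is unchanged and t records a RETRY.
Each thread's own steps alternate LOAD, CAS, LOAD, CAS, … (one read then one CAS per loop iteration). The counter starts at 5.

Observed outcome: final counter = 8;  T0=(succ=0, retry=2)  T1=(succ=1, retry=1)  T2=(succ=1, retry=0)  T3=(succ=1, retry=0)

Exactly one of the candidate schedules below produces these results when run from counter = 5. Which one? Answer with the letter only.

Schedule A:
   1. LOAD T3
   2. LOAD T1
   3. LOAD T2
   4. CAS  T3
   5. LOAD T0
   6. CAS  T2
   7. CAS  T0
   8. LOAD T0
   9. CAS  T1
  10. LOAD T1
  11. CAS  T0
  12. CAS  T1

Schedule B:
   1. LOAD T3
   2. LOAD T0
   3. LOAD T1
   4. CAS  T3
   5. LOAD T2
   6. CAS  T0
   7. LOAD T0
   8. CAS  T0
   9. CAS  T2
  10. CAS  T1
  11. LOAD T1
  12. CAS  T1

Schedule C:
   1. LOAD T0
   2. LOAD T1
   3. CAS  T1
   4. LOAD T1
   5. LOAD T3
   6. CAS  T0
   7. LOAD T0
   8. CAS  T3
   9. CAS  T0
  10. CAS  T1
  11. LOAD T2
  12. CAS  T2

C

Run C:
#1 T0 reads 5
#2 T1 reads 5
#3 T1 CAS(5→6) writes; counter now 6
#4 T1 reads 6
#5 T3 reads 6
#6 T0 CAS(5→6) fails; counter now 6
#7 T0 reads 6
#8 T3 CAS(6→7) writes; counter now 7
#9 T0 CAS(6→7) fails; counter now 7
#10 T1 CAS(6→7) fails; counter now 7
#11 T2 reads 7
#12 T2 CAS(7→8) writes; counter now 8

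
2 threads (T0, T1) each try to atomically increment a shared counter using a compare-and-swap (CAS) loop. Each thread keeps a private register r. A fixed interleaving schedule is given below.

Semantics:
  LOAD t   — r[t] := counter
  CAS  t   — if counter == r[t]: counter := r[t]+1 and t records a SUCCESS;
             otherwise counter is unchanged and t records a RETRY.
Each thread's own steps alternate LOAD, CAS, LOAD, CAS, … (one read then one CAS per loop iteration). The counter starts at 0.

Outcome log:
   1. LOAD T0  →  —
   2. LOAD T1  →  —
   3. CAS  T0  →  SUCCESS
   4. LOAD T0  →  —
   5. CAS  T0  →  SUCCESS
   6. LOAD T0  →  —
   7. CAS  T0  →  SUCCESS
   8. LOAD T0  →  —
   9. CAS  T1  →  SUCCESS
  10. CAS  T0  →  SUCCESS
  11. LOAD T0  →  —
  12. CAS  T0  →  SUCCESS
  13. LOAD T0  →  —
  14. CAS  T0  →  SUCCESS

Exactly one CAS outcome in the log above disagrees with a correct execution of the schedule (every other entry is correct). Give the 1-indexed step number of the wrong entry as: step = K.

step = 9

Re-executing:
[1] T0.load  rd  (counter 0, T0.r 0)
[2] T1.load  rd  (counter 0, T1.r 0)
[3] T0.cas  hit  (counter 1, T0.r 0)
[4] T0.load  rd  (counter 1, T0.r 1)
[5] T0.cas  hit  (counter 2, T0.r 1)
[6] T0.load  rd  (counter 2, T0.r 2)
[7] T0.cas  hit  (counter 3, T0.r 2)
[8] T0.load  rd  (counter 3, T0.r 3)
[9] T1.cas  miss  (counter 3, T1.r 0)
[10] T0.cas  hit  (counter 4, T0.r 3)
[11] T0.load  rd  (counter 4, T0.r 4)
[12] T0.cas  hit  (counter 5, T0.r 4)
[13] T0.load  rd  (counter 5, T0.r 5)
[14] T0.cas  hit  (counter 6, T0.r 5)
Flip is step 9.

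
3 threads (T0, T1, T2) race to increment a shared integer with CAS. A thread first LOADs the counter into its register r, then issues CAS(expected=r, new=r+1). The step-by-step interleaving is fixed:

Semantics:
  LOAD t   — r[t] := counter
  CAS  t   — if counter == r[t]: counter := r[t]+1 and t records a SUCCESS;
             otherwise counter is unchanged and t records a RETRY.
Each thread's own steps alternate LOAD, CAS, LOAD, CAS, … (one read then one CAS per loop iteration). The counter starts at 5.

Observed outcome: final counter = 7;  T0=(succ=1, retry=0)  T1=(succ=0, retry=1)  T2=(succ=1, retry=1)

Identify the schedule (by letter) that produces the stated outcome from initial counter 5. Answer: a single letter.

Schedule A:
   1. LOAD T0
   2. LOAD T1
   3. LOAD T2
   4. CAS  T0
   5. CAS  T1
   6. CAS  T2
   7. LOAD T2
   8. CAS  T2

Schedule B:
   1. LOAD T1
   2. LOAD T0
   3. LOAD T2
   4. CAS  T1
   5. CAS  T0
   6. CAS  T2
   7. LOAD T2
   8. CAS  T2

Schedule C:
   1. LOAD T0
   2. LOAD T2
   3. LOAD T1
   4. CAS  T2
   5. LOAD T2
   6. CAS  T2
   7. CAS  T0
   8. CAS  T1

Tracing schedule A:
[1] T0.load  rd  (counter 5, T0.r 5)
[2] T1.load  rd  (counter 5, T1.r 5)
[3] T2.load  rd  (counter 5, T2.r 5)
[4] T0.cas  hit  (counter 6, T0.r 5)
[5] T1.cas  miss  (counter 6, T1.r 5)
[6] T2.cas  miss  (counter 6, T2.r 5)
[7] T2.load  rd  (counter 6, T2.r 6)
[8] T2.cas  hit  (counter 7, T2.r 6)

A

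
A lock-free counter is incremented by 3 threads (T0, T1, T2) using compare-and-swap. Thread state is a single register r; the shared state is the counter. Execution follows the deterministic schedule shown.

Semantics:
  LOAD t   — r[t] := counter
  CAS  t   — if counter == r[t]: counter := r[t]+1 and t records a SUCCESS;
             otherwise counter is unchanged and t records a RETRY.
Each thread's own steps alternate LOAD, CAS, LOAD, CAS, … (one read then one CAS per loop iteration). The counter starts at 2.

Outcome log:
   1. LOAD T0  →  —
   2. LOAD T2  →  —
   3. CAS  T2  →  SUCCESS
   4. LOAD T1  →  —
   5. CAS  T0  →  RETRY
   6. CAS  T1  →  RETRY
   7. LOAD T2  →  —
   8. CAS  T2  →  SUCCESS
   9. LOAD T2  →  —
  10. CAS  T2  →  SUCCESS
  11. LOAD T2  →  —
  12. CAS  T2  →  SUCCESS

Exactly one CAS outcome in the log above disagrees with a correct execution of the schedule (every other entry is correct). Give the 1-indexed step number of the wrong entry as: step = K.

Correct run:
1. LOAD T0 → mem=2 r[T0]=2 [LOAD]
2. LOAD T2 → mem=2 r[T2]=2 [LOAD]
3. CAS T2 → mem=3 r[T2]=2 [OK]
4. LOAD T1 → mem=3 r[T1]=3 [LOAD]
5. CAS T0 → mem=3 r[T0]=2 [RETRY]
6. CAS T1 → mem=4 r[T1]=3 [OK]
7. LOAD T2 → mem=4 r[T2]=4 [LOAD]
8. CAS T2 → mem=5 r[T2]=4 [OK]
9. LOAD T2 → mem=5 r[T2]=5 [LOAD]
10. CAS T2 → mem=6 r[T2]=5 [OK]
11. LOAD T2 → mem=6 r[T2]=6 [LOAD]
12. CAS T2 → mem=7 r[T2]=6 [OK]
Mismatch at 6.

step = 6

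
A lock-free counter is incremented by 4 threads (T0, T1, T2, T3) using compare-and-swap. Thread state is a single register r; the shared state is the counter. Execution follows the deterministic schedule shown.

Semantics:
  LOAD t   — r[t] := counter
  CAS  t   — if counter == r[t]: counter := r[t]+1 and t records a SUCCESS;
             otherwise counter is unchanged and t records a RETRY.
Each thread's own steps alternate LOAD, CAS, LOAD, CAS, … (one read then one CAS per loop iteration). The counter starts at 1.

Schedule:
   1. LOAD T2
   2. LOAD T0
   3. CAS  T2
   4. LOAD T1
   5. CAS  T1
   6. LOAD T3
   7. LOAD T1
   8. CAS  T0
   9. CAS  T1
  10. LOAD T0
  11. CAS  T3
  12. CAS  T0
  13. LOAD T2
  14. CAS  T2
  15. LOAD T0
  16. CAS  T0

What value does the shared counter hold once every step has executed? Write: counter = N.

counter = 7

step 1: T2 LOAD ⇒ load; ctr=1 reg=1
step 2: T0 LOAD ⇒ load; ctr=1 reg=1
step 3: T2 CAS ⇒ ok; ctr=2 reg=1
step 4: T1 LOAD ⇒ load; ctr=2 reg=2
step 5: T1 CAS ⇒ ok; ctr=3 reg=2
step 6: T3 LOAD ⇒ load; ctr=3 reg=3
step 7: T1 LOAD ⇒ load; ctr=3 reg=3
step 8: T0 CAS ⇒ retry; ctr=3 reg=1
step 9: T1 CAS ⇒ ok; ctr=4 reg=3
step 10: T0 LOAD ⇒ load; ctr=4 reg=4
step 11: T3 CAS ⇒ retry; ctr=4 reg=3
step 12: T0 CAS ⇒ ok; ctr=5 reg=4
step 13: T2 LOAD ⇒ load; ctr=5 reg=5
step 14: T2 CAS ⇒ ok; ctr=6 reg=5
step 15: T0 LOAD ⇒ load; ctr=6 reg=6
step 16: T0 CAS ⇒ ok; ctr=7 reg=6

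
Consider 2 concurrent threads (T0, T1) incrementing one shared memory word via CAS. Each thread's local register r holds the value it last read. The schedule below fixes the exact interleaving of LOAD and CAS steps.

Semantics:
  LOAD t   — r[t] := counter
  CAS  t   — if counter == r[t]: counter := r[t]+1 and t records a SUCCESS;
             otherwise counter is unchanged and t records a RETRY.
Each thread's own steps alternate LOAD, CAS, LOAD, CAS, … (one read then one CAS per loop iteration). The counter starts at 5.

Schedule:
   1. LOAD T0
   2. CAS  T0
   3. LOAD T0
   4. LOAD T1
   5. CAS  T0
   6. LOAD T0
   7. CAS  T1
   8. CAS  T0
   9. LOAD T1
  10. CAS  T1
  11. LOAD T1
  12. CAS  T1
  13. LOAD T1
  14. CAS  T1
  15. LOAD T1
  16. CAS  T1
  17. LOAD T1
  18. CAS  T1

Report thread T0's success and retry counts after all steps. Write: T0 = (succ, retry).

T0 = (3, 0)

[1] T0.load  rd  (counter 5, T0.r 5)
[2] T0.cas  hit  (counter 6, T0.r 5)
[3] T0.load  rd  (counter 6, T0.r 6)
[4] T1.load  rd  (counter 6, T1.r 6)
[5] T0.cas  hit  (counter 7, T0.r 6)
[6] T0.load  rd  (counter 7, T0.r 7)
[7] T1.cas  miss  (counter 7, T1.r 6)
[8] T0.cas  hit  (counter 8, T0.r 7)
[9] T1.load  rd  (counter 8, T1.r 8)
[10] T1.cas  hit  (counter 9, T1.r 8)
[11] T1.load  rd  (counter 9, T1.r 9)
[12] T1.cas  hit  (counter 10, T1.r 9)
[13] T1.load  rd  (counter 10, T1.r 10)
[14] T1.cas  hit  (counter 11, T1.r 10)
[15] T1.load  rd  (counter 11, T1.r 11)
[16] T1.cas  hit  (counter 12, T1.r 11)
[17] T1.load  rd  (counter 12, T1.r 12)
[18] T1.cas  hit  (counter 13, T1.r 12)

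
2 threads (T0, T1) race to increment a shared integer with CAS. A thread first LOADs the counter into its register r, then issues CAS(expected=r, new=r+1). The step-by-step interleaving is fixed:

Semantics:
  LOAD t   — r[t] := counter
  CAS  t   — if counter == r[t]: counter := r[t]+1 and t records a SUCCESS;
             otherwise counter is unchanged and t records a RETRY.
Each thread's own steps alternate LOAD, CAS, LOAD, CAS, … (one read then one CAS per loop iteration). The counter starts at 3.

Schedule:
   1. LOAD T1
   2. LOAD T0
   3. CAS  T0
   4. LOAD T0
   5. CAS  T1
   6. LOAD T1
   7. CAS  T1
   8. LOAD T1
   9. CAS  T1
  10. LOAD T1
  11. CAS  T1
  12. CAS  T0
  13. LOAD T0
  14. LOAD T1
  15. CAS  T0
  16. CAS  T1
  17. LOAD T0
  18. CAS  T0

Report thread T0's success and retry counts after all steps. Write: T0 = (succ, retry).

T0 = (3, 1)

step 1: T1 LOAD ⇒ load; ctr=3 reg=3
step 2: T0 LOAD ⇒ load; ctr=3 reg=3
step 3: T0 CAS ⇒ ok; ctr=4 reg=3
step 4: T0 LOAD ⇒ load; ctr=4 reg=4
step 5: T1 CAS ⇒ retry; ctr=4 reg=3
step 6: T1 LOAD ⇒ load; ctr=4 reg=4
step 7: T1 CAS ⇒ ok; ctr=5 reg=4
step 8: T1 LOAD ⇒ load; ctr=5 reg=5
step 9: T1 CAS ⇒ ok; ctr=6 reg=5
step 10: T1 LOAD ⇒ load; ctr=6 reg=6
step 11: T1 CAS ⇒ ok; ctr=7 reg=6
step 12: T0 CAS ⇒ retry; ctr=7 reg=4
step 13: T0 LOAD ⇒ load; ctr=7 reg=7
step 14: T1 LOAD ⇒ load; ctr=7 reg=7
step 15: T0 CAS ⇒ ok; ctr=8 reg=7
step 16: T1 CAS ⇒ retry; ctr=8 reg=7
step 17: T0 LOAD ⇒ load; ctr=8 reg=8
step 18: T0 CAS ⇒ ok; ctr=9 reg=8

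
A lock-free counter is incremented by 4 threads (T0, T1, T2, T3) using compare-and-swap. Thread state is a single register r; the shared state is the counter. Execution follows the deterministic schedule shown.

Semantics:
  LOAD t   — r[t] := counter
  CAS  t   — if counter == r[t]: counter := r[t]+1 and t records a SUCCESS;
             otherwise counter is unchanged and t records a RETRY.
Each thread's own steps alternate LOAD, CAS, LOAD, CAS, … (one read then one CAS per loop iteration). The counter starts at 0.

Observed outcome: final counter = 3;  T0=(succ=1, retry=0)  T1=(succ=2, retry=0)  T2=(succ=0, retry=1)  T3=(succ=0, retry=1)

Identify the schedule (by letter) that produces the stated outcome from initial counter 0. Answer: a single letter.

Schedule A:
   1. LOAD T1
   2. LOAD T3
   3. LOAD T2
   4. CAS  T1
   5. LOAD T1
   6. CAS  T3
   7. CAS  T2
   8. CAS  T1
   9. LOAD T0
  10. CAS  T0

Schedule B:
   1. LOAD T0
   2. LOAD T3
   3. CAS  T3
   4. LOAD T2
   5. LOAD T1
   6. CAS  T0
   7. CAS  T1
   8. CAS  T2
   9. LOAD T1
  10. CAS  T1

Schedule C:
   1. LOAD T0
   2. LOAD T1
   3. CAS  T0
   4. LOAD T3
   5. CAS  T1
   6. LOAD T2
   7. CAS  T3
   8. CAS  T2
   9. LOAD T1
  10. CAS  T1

A

Simulating candidate A:
1. LOAD T1 → mem=0 r[T1]=0 [LOAD]
2. LOAD T3 → mem=0 r[T3]=0 [LOAD]
3. LOAD T2 → mem=0 r[T2]=0 [LOAD]
4. CAS T1 → mem=1 r[T1]=0 [OK]
5. LOAD T1 → mem=1 r[T1]=1 [LOAD]
6. CAS T3 → mem=1 r[T3]=0 [RETRY]
7. CAS T2 → mem=1 r[T2]=0 [RETRY]
8. CAS T1 → mem=2 r[T1]=1 [OK]
9. LOAD T0 → mem=2 r[T0]=2 [LOAD]
10. CAS T0 → mem=3 r[T0]=2 [OK]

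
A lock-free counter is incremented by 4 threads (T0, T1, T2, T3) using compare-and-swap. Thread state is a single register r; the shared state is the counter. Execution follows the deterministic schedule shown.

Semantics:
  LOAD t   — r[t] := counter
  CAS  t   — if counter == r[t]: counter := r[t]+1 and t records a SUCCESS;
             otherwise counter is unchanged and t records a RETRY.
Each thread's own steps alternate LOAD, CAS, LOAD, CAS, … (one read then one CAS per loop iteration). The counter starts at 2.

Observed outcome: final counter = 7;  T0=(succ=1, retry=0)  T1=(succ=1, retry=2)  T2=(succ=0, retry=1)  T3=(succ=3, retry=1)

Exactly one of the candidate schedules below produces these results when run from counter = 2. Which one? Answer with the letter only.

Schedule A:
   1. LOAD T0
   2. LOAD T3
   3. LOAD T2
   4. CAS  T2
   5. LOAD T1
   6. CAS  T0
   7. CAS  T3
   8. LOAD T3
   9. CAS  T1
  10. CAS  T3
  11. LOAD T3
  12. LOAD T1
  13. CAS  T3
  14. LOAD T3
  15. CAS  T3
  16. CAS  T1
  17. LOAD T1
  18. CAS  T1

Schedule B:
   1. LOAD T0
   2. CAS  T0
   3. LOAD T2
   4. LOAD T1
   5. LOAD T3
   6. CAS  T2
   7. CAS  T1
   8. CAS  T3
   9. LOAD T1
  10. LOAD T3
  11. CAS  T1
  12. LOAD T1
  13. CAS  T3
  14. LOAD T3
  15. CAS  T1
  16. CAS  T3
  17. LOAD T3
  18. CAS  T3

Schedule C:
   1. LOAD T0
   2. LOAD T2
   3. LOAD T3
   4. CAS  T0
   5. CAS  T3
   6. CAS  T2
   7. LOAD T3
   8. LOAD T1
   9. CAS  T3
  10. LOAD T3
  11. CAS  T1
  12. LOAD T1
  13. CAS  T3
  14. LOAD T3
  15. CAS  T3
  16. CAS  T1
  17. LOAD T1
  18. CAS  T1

C

Simulating candidate C:
   1) LOAD T0:  M=2  r_T0=2
   2) LOAD T2:  M=2  r_T2=2
   3) LOAD T3:  M=2  r_T3=2
   4) CAS  T0:  M=3  r_T0=2 ✓
   5) CAS  T3:  M=3  r_T3=2 ✗
   6) CAS  T2:  M=3  r_T2=2 ✗
   7) LOAD T3:  M=3  r_T3=3
   8) LOAD T1:  M=3  r_T1=3
   9) CAS  T3:  M=4  r_T3=3 ✓
  10) LOAD T3:  M=4  r_T3=4
  11) CAS  T1:  M=4  r_T1=3 ✗
  12) LOAD T1:  M=4  r_T1=4
  13) CAS  T3:  M=5  r_T3=4 ✓
  14) LOAD T3:  M=5  r_T3=5
  15) CAS  T3:  M=6  r_T3=5 ✓
  16) CAS  T1:  M=6  r_T1=4 ✗
  17) LOAD T1:  M=6  r_T1=6
  18) CAS  T1:  M=7  r_T1=6 ✓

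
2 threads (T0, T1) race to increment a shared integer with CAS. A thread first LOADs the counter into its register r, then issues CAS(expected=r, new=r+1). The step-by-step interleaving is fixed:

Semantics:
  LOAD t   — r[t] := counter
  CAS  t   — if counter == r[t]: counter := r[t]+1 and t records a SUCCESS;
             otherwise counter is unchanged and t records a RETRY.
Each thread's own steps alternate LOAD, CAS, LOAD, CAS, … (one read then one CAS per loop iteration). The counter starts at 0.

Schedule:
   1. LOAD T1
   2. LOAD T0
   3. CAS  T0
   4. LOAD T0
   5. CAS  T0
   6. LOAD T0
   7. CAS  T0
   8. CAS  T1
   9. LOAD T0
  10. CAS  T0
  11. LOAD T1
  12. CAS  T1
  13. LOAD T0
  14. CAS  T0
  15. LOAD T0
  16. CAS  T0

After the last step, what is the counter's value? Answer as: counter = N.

#1 T1 reads 0
#2 T0 reads 0
#3 T0 CAS(0→1) writes; counter now 1
#4 T0 reads 1
#5 T0 CAS(1→2) writes; counter now 2
#6 T0 reads 2
#7 T0 CAS(2→3) writes; counter now 3
#8 T1 CAS(0→1) fails; counter now 3
#9 T0 reads 3
#10 T0 CAS(3→4) writes; counter now 4
#11 T1 reads 4
#12 T1 CAS(4→5) writes; counter now 5
#13 T0 reads 5
#14 T0 CAS(5→6) writes; counter now 6
#15 T0 reads 6
#16 T0 CAS(6→7) writes; counter now 7

counter = 7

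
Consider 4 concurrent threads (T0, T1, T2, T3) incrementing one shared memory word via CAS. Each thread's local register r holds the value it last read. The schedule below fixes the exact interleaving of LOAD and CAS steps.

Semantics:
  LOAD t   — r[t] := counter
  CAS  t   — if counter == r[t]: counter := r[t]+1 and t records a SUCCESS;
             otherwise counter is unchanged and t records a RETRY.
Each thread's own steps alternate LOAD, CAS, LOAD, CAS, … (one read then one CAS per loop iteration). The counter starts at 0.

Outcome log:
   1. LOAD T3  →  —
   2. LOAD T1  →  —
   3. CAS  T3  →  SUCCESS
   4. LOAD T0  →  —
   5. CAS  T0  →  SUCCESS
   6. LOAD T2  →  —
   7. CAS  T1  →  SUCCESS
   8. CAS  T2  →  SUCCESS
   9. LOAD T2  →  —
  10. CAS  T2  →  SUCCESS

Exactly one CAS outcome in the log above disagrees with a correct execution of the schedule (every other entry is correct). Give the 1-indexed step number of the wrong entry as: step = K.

Re-executing:
#1 T3 reads 0
#2 T1 reads 0
#3 T3 CAS(0→1) writes; counter now 1
#4 T0 reads 1
#5 T0 CAS(1→2) writes; counter now 2
#6 T2 reads 2
#7 T1 CAS(0→1) fails; counter now 2
#8 T2 CAS(2→3) writes; counter now 3
#9 T2 reads 3
#10 T2 CAS(3→4) writes; counter now 4
Flip is step 7.

step = 7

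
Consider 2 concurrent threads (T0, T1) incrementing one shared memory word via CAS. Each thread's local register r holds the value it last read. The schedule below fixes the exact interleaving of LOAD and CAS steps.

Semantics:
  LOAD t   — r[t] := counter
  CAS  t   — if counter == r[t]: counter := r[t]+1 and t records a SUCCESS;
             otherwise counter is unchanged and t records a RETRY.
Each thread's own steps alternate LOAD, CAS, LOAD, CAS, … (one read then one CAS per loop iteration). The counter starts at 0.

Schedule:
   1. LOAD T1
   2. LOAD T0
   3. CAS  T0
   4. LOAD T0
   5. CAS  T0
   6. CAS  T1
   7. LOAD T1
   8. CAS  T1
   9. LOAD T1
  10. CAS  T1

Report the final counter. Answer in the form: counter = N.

counter = 4

1. LOAD T1 → mem=0 r[T1]=0 [LOAD]
2. LOAD T0 → mem=0 r[T0]=0 [LOAD]
3. CAS T0 → mem=1 r[T0]=0 [OK]
4. LOAD T0 → mem=1 r[T0]=1 [LOAD]
5. CAS T0 → mem=2 r[T0]=1 [OK]
6. CAS T1 → mem=2 r[T1]=0 [RETRY]
7. LOAD T1 → mem=2 r[T1]=2 [LOAD]
8. CAS T1 → mem=3 r[T1]=2 [OK]
9. LOAD T1 → mem=3 r[T1]=3 [LOAD]
10. CAS T1 → mem=4 r[T1]=3 [OK]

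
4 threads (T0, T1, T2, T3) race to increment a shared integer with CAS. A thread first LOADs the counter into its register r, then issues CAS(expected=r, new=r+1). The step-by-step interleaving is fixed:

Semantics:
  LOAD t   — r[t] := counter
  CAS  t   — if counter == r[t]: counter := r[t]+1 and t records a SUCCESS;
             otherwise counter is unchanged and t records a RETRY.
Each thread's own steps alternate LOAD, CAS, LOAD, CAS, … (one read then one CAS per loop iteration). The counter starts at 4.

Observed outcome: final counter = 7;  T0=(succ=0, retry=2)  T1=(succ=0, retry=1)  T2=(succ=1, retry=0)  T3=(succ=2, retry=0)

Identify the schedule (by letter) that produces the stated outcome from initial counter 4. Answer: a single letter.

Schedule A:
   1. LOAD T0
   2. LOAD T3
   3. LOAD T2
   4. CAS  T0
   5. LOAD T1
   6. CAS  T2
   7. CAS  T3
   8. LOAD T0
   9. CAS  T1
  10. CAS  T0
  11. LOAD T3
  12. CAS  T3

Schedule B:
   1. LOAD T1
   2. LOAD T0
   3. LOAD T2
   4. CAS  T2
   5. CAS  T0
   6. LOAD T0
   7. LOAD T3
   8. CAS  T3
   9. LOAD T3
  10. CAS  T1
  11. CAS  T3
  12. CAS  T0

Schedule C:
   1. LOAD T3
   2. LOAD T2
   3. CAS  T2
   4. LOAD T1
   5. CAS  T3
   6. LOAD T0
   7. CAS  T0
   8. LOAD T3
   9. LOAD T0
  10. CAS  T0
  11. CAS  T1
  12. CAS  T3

Tracing schedule B:
T1 LOAD — after: cnt=4, r=4 — load
T0 LOAD — after: cnt=4, r=4 — load
T2 LOAD — after: cnt=4, r=4 — load
T2 CAS — after: cnt=5, r=4 — ok
T0 CAS — after: cnt=5, r=4 — retry
T0 LOAD — after: cnt=5, r=5 — load
T3 LOAD — after: cnt=5, r=5 — load
T3 CAS — after: cnt=6, r=5 — ok
T3 LOAD — after: cnt=6, r=6 — load
T1 CAS — after: cnt=6, r=4 — retry
T3 CAS — after: cnt=7, r=6 — ok
T0 CAS — after: cnt=7, r=5 — retry

B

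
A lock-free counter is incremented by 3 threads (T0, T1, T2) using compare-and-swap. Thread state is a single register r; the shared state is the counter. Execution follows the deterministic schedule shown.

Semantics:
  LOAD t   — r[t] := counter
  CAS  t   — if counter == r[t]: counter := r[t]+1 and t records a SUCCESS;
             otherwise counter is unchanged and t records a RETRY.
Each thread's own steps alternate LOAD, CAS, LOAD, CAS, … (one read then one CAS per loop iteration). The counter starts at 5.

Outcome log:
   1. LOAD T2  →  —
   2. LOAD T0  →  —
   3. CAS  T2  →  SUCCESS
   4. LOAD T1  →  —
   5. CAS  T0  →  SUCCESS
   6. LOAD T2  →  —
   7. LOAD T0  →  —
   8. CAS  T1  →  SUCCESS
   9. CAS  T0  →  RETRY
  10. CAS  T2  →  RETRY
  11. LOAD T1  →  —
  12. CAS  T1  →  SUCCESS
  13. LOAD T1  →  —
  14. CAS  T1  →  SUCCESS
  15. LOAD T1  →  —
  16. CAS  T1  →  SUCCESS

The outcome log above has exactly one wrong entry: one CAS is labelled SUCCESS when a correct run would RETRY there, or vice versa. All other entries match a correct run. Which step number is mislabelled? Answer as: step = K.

Re-executing:
step 1: T2 LOAD ⇒ load; ctr=5 reg=5
step 2: T0 LOAD ⇒ load; ctr=5 reg=5
step 3: T2 CAS ⇒ ok; ctr=6 reg=5
step 4: T1 LOAD ⇒ load; ctr=6 reg=6
step 5: T0 CAS ⇒ retry; ctr=6 reg=5
step 6: T2 LOAD ⇒ load; ctr=6 reg=6
step 7: T0 LOAD ⇒ load; ctr=6 reg=6
step 8: T1 CAS ⇒ ok; ctr=7 reg=6
step 9: T0 CAS ⇒ retry; ctr=7 reg=6
step 10: T2 CAS ⇒ retry; ctr=7 reg=6
step 11: T1 LOAD ⇒ load; ctr=7 reg=7
step 12: T1 CAS ⇒ ok; ctr=8 reg=7
step 13: T1 LOAD ⇒ load; ctr=8 reg=8
step 14: T1 CAS ⇒ ok; ctr=9 reg=8
step 15: T1 LOAD ⇒ load; ctr=9 reg=9
step 16: T1 CAS ⇒ ok; ctr=10 reg=9
Flip is step 5.

step = 5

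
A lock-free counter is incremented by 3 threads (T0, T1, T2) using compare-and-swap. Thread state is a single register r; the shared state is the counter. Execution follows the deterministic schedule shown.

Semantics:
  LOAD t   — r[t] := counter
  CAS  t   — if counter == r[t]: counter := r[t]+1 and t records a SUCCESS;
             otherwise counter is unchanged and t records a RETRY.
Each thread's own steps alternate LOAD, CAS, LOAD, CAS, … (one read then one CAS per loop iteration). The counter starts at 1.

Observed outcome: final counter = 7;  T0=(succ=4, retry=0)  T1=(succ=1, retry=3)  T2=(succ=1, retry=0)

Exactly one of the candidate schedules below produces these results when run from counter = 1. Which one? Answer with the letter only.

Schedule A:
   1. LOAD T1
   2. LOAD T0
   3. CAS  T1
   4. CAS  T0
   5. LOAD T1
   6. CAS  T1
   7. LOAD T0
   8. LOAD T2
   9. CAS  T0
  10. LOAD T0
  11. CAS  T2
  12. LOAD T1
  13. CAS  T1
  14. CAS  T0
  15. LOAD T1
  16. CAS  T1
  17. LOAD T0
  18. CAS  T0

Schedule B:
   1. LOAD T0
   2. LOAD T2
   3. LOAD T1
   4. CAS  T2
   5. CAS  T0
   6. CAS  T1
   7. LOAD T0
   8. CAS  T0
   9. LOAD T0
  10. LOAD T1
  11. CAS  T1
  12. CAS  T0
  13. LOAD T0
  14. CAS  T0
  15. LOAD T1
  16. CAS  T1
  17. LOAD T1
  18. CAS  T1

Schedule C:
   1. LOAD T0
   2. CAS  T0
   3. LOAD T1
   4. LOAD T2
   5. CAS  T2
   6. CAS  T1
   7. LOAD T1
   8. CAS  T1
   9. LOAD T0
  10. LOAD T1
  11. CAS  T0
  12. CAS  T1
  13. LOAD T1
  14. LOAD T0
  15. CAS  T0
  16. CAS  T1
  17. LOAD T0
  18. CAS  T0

C

Simulating candidate C:
T0 LOAD — after: cnt=1, r=1 — load
T0 CAS — after: cnt=2, r=1 — ok
T1 LOAD — after: cnt=2, r=2 — load
T2 LOAD — after: cnt=2, r=2 — load
T2 CAS — after: cnt=3, r=2 — ok
T1 CAS — after: cnt=3, r=2 — retry
T1 LOAD — after: cnt=3, r=3 — load
T1 CAS — after: cnt=4, r=3 — ok
T0 LOAD — after: cnt=4, r=4 — load
T1 LOAD — after: cnt=4, r=4 — load
T0 CAS — after: cnt=5, r=4 — ok
T1 CAS — after: cnt=5, r=4 — retry
T1 LOAD — after: cnt=5, r=5 — load
T0 LOAD — after: cnt=5, r=5 — load
T0 CAS — after: cnt=6, r=5 — ok
T1 CAS — after: cnt=6, r=5 — retry
T0 LOAD — after: cnt=6, r=6 — load
T0 CAS — after: cnt=7, r=6 — ok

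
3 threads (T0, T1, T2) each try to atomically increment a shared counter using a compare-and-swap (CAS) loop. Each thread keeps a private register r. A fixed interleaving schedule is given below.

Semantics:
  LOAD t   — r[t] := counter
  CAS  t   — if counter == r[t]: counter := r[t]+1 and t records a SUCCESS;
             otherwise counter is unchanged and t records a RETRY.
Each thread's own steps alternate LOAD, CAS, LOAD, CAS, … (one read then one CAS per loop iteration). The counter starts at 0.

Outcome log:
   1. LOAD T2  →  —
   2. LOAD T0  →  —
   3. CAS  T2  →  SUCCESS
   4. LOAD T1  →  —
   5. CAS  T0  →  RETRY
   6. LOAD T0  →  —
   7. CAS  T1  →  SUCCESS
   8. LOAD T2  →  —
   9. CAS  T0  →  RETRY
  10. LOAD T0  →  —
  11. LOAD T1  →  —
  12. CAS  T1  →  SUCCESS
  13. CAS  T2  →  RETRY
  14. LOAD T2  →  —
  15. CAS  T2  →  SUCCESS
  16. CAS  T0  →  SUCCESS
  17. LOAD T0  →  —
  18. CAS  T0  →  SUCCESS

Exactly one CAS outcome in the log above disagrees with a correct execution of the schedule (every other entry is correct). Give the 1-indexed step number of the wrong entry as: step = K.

Re-executing:
step 1: T2 LOAD ⇒ load; ctr=0 reg=0
step 2: T0 LOAD ⇒ load; ctr=0 reg=0
step 3: T2 CAS ⇒ ok; ctr=1 reg=0
step 4: T1 LOAD ⇒ load; ctr=1 reg=1
step 5: T0 CAS ⇒ retry; ctr=1 reg=0
step 6: T0 LOAD ⇒ load; ctr=1 reg=1
step 7: T1 CAS ⇒ ok; ctr=2 reg=1
step 8: T2 LOAD ⇒ load; ctr=2 reg=2
step 9: T0 CAS ⇒ retry; ctr=2 reg=1
step 10: T0 LOAD ⇒ load; ctr=2 reg=2
step 11: T1 LOAD ⇒ load; ctr=2 reg=2
step 12: T1 CAS ⇒ ok; ctr=3 reg=2
step 13: T2 CAS ⇒ retry; ctr=3 reg=2
step 14: T2 LOAD ⇒ load; ctr=3 reg=3
step 15: T2 CAS ⇒ ok; ctr=4 reg=3
step 16: T0 CAS ⇒ retry; ctr=4 reg=2
step 17: T0 LOAD ⇒ load; ctr=4 reg=4
step 18: T0 CAS ⇒ ok; ctr=5 reg=4
Flip is step 16.

step = 16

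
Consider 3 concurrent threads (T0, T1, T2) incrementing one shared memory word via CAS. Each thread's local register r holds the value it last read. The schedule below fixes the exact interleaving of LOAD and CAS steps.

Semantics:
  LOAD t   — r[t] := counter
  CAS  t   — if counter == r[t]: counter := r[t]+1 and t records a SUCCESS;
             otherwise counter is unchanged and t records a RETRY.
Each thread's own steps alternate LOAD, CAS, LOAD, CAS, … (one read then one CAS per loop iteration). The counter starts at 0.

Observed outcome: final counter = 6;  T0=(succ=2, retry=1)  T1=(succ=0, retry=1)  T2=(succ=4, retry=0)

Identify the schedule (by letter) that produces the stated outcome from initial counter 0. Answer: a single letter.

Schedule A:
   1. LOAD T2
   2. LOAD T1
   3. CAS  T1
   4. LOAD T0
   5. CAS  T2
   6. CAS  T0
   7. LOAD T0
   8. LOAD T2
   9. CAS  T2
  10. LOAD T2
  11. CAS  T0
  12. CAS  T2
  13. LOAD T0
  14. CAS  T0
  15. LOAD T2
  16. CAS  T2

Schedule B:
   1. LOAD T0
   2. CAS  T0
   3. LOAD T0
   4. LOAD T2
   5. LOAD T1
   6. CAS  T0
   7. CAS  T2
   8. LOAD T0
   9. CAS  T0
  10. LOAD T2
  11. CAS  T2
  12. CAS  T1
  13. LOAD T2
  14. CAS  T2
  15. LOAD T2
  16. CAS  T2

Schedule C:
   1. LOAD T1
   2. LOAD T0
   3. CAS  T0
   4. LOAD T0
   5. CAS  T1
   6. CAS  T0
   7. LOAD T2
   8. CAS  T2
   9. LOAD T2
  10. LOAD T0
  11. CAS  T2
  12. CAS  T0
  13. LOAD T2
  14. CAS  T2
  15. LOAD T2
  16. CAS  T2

C

Run C:
   1) LOAD T1:  M=0  r_T1=0
   2) LOAD T0:  M=0  r_T0=0
   3) CAS  T0:  M=1  r_T0=0 ✓
   4) LOAD T0:  M=1  r_T0=1
   5) CAS  T1:  M=1  r_T1=0 ✗
   6) CAS  T0:  M=2  r_T0=1 ✓
   7) LOAD T2:  M=2  r_T2=2
   8) CAS  T2:  M=3  r_T2=2 ✓
   9) LOAD T2:  M=3  r_T2=3
  10) LOAD T0:  M=3  r_T0=3
  11) CAS  T2:  M=4  r_T2=3 ✓
  12) CAS  T0:  M=4  r_T0=3 ✗
  13) LOAD T2:  M=4  r_T2=4
  14) CAS  T2:  M=5  r_T2=4 ✓
  15) LOAD T2:  M=5  r_T2=5
  16) CAS  T2:  M=6  r_T2=5 ✓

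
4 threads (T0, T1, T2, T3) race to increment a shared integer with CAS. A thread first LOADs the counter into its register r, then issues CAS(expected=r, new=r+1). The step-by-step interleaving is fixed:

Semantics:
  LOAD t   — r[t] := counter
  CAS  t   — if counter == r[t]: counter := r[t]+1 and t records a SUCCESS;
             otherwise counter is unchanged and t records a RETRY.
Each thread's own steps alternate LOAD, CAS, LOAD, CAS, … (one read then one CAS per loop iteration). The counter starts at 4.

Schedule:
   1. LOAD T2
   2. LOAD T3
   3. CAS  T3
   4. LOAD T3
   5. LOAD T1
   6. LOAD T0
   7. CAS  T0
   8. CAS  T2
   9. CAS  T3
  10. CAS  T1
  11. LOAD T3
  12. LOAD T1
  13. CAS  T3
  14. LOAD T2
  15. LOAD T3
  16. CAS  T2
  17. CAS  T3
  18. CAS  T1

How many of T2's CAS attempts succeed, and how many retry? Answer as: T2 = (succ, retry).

T2 = (1, 1)

step 1: T2 LOAD ⇒ load; ctr=4 reg=4
step 2: T3 LOAD ⇒ load; ctr=4 reg=4
step 3: T3 CAS ⇒ ok; ctr=5 reg=4
step 4: T3 LOAD ⇒ load; ctr=5 reg=5
step 5: T1 LOAD ⇒ load; ctr=5 reg=5
step 6: T0 LOAD ⇒ load; ctr=5 reg=5
step 7: T0 CAS ⇒ ok; ctr=6 reg=5
step 8: T2 CAS ⇒ retry; ctr=6 reg=4
step 9: T3 CAS ⇒ retry; ctr=6 reg=5
step 10: T1 CAS ⇒ retry; ctr=6 reg=5
step 11: T3 LOAD ⇒ load; ctr=6 reg=6
step 12: T1 LOAD ⇒ load; ctr=6 reg=6
step 13: T3 CAS ⇒ ok; ctr=7 reg=6
step 14: T2 LOAD ⇒ load; ctr=7 reg=7
step 15: T3 LOAD ⇒ load; ctr=7 reg=7
step 16: T2 CAS ⇒ ok; ctr=8 reg=7
step 17: T3 CAS ⇒ retry; ctr=8 reg=7
step 18: T1 CAS ⇒ retry; ctr=8 reg=6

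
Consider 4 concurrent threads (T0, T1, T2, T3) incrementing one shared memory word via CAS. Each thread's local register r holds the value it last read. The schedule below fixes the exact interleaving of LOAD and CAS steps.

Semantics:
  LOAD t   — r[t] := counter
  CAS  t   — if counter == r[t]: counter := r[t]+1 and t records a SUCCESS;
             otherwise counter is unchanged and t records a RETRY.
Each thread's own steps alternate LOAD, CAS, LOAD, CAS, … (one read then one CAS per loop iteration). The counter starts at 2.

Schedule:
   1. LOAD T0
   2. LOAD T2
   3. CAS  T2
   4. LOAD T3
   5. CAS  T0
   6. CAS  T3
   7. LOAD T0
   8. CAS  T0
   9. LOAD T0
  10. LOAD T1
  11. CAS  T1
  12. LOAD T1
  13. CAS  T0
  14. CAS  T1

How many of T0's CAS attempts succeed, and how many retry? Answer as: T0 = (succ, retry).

T0 LOAD — after: cnt=2, r=2 — load
T2 LOAD — after: cnt=2, r=2 — load
T2 CAS — after: cnt=3, r=2 — ok
T3 LOAD — after: cnt=3, r=3 — load
T0 CAS — after: cnt=3, r=2 — retry
T3 CAS — after: cnt=4, r=3 — ok
T0 LOAD — after: cnt=4, r=4 — load
T0 CAS — after: cnt=5, r=4 — ok
T0 LOAD — after: cnt=5, r=5 — load
T1 LOAD — after: cnt=5, r=5 — load
T1 CAS — after: cnt=6, r=5 — ok
T1 LOAD — after: cnt=6, r=6 — load
T0 CAS — after: cnt=6, r=5 — retry
T1 CAS — after: cnt=7, r=6 — ok

T0 = (1, 2)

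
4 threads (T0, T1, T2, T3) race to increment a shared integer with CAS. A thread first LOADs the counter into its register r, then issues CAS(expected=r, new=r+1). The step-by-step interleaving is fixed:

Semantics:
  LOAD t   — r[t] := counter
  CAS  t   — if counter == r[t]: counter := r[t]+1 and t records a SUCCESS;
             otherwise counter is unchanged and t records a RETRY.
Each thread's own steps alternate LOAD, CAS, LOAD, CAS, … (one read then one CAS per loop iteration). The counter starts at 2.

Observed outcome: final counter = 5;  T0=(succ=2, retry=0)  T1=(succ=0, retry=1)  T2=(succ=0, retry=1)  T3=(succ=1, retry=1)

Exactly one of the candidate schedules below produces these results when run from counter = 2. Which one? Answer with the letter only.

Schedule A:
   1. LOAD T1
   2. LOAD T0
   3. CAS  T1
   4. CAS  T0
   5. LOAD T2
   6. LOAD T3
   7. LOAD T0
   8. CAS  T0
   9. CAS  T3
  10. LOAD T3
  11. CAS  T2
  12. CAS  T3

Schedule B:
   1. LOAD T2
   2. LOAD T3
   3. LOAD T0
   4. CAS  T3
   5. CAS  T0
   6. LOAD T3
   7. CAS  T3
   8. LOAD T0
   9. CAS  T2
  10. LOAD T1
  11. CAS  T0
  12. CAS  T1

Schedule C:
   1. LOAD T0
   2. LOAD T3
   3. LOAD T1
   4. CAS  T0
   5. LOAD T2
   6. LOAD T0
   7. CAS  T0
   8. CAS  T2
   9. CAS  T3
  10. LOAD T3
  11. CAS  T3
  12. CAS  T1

Simulating candidate C:
T0 LOAD — after: cnt=2, r=2 — load
T3 LOAD — after: cnt=2, r=2 — load
T1 LOAD — after: cnt=2, r=2 — load
T0 CAS — after: cnt=3, r=2 — ok
T2 LOAD — after: cnt=3, r=3 — load
T0 LOAD — after: cnt=3, r=3 — load
T0 CAS — after: cnt=4, r=3 — ok
T2 CAS — after: cnt=4, r=3 — retry
T3 CAS — after: cnt=4, r=2 — retry
T3 LOAD — after: cnt=4, r=4 — load
T3 CAS — after: cnt=5, r=4 — ok
T1 CAS — after: cnt=5, r=2 — retry

C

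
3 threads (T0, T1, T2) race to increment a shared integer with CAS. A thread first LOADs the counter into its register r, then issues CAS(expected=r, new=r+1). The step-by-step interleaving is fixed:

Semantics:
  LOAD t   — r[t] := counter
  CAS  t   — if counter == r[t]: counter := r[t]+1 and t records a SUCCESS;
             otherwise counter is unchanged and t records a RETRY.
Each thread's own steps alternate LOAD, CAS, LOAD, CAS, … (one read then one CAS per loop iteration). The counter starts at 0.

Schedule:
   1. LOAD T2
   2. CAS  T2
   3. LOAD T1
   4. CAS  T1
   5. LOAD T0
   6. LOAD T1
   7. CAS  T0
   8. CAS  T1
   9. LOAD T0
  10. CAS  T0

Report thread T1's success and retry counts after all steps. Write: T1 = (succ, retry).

T1 = (1, 1)

[1] T2.load  rd  (counter 0, T2.r 0)
[2] T2.cas  hit  (counter 1, T2.r 0)
[3] T1.load  rd  (counter 1, T1.r 1)
[4] T1.cas  hit  (counter 2, T1.r 1)
[5] T0.load  rd  (counter 2, T0.r 2)
[6] T1.load  rd  (counter 2, T1.r 2)
[7] T0.cas  hit  (counter 3, T0.r 2)
[8] T1.cas  miss  (counter 3, T1.r 2)
[9] T0.load  rd  (counter 3, T0.r 3)
[10] T0.cas  hit  (counter 4, T0.r 3)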